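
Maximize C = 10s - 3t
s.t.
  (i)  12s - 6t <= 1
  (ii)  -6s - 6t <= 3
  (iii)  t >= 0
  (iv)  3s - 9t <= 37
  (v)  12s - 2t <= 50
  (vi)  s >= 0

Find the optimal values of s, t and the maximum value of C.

Extreme points and C = 10s - 3t:
  (1/12, 0) → C = 5/6
  (149/24, 49/4) → C = 76/3
  (0, 0) → C = 0
The feasible region is unbounded (it extends along (0, 1), (1, 6)), but C strictly decreases along every unbounded feasible direction, so there is no improving ray and the maximum is attained at a vertex.

The binding constraints are 12s - 6t = 1 and 12s - 2t = 50.
Solving simultaneously gives s = 149/24, t = 49/4.

s = 149/24, t = 49/4, maximum C = 76/3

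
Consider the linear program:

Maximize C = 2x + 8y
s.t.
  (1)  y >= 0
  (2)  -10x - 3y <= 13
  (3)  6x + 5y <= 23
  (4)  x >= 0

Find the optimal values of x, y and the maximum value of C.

x = 0, y = 23/5, maximum C = 184/5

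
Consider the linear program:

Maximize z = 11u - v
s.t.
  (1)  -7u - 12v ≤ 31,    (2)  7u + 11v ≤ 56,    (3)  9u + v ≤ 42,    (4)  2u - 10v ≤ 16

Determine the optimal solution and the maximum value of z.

Vertices and z = 11u - v:
  (-59/47, -87/47) → z = -562/47
  (203/46, 105/46) → z = 1064/23
  (109/23, -15/23) → z = 1214/23
The feasible region is unbounded (it extends along (-11, 7), (-12, 7)), but z strictly decreases along every unbounded feasible direction, so there is no improving ray and the maximum is attained at a vertex.

u = 109/23, v = -15/23, maximum z = 1214/23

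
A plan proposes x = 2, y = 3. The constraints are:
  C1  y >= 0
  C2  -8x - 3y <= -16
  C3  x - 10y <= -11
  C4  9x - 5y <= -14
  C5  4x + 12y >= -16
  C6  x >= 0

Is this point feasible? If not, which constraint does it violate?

not feasible — violates C4

Constraint C4: 9x - 5y = 3, which is not ≤ -14. All other constraints are satisfied.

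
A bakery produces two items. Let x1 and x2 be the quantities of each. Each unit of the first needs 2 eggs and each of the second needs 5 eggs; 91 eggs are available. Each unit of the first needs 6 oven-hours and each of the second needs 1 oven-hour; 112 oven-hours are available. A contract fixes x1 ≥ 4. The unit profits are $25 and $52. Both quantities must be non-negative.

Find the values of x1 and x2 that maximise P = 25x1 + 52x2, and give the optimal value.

Vertices and P = 25x1 + 52x2:
  (56/3, 0) → P = 1400/3
  (4, 0) → P = 100
  (67/4, 23/2) → P = 4067/4
  (4, 83/5) → P = 4816/5

x1 = 67/4, x2 = 23/2, maximum P = 4067/4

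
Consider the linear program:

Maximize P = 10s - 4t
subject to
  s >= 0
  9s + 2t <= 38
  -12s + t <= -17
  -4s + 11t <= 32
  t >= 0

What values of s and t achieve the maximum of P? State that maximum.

s = 38/9, t = 0, maximum P = 380/9

Extreme points and P = 10s - 4t:
  (354/107, 440/107) → P = 1780/107
  (38/9, 0) → P = 380/9
  (219/128, 113/32) → P = 191/64
  (17/12, 0) → P = 85/6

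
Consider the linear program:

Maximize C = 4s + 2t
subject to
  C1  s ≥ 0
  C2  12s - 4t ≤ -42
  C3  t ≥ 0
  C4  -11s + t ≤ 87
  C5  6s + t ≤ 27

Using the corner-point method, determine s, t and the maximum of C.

Extreme points and C = 4s + 2t:
  (0, 21/2) → C = 21
  (0, 27) → C = 54
  (11/6, 16) → C = 118/3

s = 0, t = 27, maximum C = 54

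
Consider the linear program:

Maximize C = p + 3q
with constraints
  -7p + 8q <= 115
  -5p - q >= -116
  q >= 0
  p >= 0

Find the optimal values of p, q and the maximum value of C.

p = 813/47, q = 1387/47, maximum C = 4974/47

Corner points and C = p + 3q:
  (813/47, 1387/47) → C = 4974/47
  (0, 115/8) → C = 345/8
  (116/5, 0) → C = 116/5
  (0, 0) → C = 0

The optimum lies where -7p + 8q = 115 and -5p - q = -116.
Solving simultaneously gives p = 813/47, q = 1387/47.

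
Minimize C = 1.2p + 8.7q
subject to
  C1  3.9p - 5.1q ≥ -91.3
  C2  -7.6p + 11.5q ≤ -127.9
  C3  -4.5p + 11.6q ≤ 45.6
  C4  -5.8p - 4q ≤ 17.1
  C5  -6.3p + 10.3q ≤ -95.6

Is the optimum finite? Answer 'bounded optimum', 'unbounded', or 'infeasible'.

unbounded

From the feasible point (6299/1942, -43589/4855), moving in the direction (4, -5.8) keeps every constraint satisfied while C decreases without bound.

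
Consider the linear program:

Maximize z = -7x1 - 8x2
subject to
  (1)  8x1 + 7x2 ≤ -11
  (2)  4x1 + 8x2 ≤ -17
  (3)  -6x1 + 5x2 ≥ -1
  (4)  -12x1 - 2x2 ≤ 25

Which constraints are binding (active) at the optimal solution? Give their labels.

(3) and (4)

Vertices and z = -7x1 - 8x2:
  (-77/68, -53/34) → z = 1387/68
  (-83/44, -13/11) → z = 997/44
  (-41/24, -9/4) → z = 719/24

The maximum is at (-41/24, -9/4). Substituting into each constraint, equality holds for (3) and (4); the remaining constraints have slack.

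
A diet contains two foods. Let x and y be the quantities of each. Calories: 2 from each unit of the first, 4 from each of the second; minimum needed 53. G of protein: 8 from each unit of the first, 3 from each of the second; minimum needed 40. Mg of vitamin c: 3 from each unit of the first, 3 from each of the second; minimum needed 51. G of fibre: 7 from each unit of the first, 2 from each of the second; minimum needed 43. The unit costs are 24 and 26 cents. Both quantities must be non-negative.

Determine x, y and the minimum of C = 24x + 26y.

Feasible corners and C = 24x + 26y:
  (0, 43/2) → C = 559
  (53/2, 0) → C = 636
  (15/2, 19/2) → C = 427
  (9/5, 76/5) → C = 2192/5
The feasible region is unbounded (it extends along (0, 1), (1, 0)), but C strictly increases along every unbounded feasible direction, so there is no improving ray and the minimum is attained at a vertex.

x = 15/2, y = 19/2, minimum C = 427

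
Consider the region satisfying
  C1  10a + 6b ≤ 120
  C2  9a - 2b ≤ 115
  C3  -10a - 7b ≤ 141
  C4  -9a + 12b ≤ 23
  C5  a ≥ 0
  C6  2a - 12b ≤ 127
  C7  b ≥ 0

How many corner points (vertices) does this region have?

The feasible vertices (each the meet of two boundaries and inside every other half-plane) are:
  (217/29, 655/87)
  (12, 0)
  (0, 23/12)
  (0, 0)

4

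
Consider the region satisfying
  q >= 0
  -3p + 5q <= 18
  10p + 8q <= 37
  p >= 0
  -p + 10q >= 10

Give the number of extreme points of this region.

Pairwise boundary intersections that survive every other constraint:
  (41/74, 291/74)
  (0, 18/5)
  (145/54, 137/108)
  (0, 1)

4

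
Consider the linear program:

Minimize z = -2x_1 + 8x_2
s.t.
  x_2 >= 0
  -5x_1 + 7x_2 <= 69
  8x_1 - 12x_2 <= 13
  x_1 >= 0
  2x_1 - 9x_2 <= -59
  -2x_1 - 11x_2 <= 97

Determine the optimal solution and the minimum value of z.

x_1 = 275/16, x_2 = 83/8, minimum z = 389/8

Vertices and z = -2x_1 + 8x_2:
  (0, 69/7) → z = 552/7
  (275/16, 83/8) → z = 389/8
  (0, 59/9) → z = 472/9
The feasible region is unbounded (it extends along (7, 5), (3, 2)), but z strictly increases along every unbounded feasible direction, so there is no improving ray and the minimum is attained at a vertex.

At the optimal vertex, 8x_1 - 12x_2 = 13 and 2x_1 - 9x_2 = -59.
Solving simultaneously gives x_1 = 275/16, x_2 = 83/8.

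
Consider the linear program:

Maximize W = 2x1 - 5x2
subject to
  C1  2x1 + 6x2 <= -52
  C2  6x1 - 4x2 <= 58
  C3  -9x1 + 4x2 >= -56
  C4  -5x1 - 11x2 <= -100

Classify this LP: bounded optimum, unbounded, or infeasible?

infeasible

The boundaries 2x1 + 6x2 = -52 and -9x1 + 4x2 = -56 meet at (64/31, -290/31), but that point violates -5x1 - 11x2 ≤ -100. Every candidate vertex is excluded by some other constraint, so the feasible region is empty.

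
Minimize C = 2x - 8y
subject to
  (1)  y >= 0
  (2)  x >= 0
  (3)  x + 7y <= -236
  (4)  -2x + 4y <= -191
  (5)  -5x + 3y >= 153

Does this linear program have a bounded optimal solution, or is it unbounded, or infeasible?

infeasible

The boundaries -2x + 4y = -191 and -5x + 3y = 153 meet at (-1185/14, -1261/14), but that point violates y ≥ 0. Every candidate vertex is excluded by some other constraint, so the feasible region is empty.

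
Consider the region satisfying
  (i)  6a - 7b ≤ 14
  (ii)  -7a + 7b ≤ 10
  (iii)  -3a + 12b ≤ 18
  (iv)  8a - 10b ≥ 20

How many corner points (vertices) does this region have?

3

Pairwise boundary intersections that survive every other constraint:
  (-24, -158/7)
  (0, -2)
  (-120/7, -110/7)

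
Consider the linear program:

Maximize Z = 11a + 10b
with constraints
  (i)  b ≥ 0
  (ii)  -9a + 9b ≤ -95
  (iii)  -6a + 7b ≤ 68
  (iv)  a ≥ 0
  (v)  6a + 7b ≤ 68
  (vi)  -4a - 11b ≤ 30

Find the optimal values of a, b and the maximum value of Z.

Vertices and Z = 11a + 10b:
  (95/9, 0) → Z = 1045/9
  (34/3, 0) → Z = 374/3
  (1277/117, 14/39) → Z = 14467/117

a = 34/3, b = 0, maximum Z = 374/3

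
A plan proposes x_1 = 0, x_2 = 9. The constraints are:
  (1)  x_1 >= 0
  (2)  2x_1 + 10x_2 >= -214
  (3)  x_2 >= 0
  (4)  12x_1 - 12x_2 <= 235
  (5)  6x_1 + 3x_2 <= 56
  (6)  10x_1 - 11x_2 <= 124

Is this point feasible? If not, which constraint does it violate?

(1): 0 ≥ 0 ✓
(2): 90 ≥ -214 ✓
(3): 9 ≥ 0 ✓
(4): -108 ≤ 235 ✓
(5): 27 ≤ 56 ✓
(6): -99 ≤ 124 ✓

feasible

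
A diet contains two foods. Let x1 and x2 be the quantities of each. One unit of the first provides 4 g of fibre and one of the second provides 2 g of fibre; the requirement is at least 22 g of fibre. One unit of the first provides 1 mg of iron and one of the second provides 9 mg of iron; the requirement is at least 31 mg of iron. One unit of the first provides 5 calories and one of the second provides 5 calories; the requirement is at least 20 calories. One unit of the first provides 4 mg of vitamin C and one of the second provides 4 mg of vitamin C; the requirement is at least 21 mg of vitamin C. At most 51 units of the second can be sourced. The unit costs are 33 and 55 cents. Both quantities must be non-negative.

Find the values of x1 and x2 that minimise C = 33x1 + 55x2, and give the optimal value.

Vertices and C = 33x1 + 55x2:
  (0, 11) → C = 605
  (0, 51) → C = 2805
  (31, 0) → C = 1023
  (4, 3) → C = 297
The feasible region is unbounded (it extends along (1, 0)), but C strictly increases along every unbounded feasible direction, so there is no improving ray and the minimum is attained at a vertex.

x1 = 4, x2 = 3, minimum C = 297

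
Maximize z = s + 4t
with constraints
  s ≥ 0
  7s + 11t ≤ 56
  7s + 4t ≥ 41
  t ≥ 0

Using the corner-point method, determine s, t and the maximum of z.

s = 227/49, t = 15/7, maximum z = 647/49

Feasible corners and z = s + 4t:
  (227/49, 15/7) → z = 647/49
  (8, 0) → z = 8
  (41/7, 0) → z = 41/7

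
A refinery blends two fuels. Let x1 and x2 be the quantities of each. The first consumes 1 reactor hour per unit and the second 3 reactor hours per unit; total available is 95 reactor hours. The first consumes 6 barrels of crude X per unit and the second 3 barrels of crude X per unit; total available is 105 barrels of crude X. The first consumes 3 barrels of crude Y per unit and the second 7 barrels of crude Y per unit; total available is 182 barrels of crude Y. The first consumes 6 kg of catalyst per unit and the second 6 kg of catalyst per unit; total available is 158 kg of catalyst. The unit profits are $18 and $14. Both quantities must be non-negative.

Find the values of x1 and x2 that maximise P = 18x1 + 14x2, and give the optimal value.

x1 = 26/3, x2 = 53/3, maximum P = 1210/3

Feasible corners and P = 18x1 + 14x2:
  (0, 0) → P = 0
  (0, 26) → P = 364
  (35/2, 0) → P = 315
  (26/3, 53/3) → P = 1210/3
  (7/12, 103/4) → P = 371

The binding constraints are 6x1 + 3x2 = 105 and 6x1 + 6x2 = 158.
Solving simultaneously gives x1 = 26/3, x2 = 53/3.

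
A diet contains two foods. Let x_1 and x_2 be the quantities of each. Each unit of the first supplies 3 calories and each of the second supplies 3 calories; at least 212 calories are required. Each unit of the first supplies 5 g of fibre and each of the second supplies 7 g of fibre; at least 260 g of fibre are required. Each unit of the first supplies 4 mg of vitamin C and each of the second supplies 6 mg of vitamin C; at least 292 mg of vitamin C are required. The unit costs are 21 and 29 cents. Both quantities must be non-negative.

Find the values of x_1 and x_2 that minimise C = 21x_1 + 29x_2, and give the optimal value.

x_1 = 66, x_2 = 14/3, minimum C = 4564/3

The feasible region is unbounded (it extends along (0, 1), (1, 0)), but C strictly increases along every unbounded feasible direction, so there is no improving ray and the minimum is attained at a vertex.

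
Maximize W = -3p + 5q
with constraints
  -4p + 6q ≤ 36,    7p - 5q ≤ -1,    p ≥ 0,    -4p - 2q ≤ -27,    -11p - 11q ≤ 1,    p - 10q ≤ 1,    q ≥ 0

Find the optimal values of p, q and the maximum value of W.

p = 87/11, q = 124/11, maximum W = 359/11

Vertices and W = -3p + 5q:
  (87/11, 124/11) → W = 359/11
  (45/16, 63/8) → W = 495/16
  (133/34, 193/34) → W = 283/17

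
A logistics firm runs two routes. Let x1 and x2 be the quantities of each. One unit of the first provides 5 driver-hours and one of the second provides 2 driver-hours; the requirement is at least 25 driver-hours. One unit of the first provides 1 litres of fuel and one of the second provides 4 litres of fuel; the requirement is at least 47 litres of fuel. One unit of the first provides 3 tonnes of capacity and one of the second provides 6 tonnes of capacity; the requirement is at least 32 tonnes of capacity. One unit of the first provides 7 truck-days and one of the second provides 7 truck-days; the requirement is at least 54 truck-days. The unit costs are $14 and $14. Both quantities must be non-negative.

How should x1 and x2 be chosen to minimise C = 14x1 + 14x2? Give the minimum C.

Extreme points and C = 14x1 + 14x2:
  (0, 25/2) → C = 175
  (47, 0) → C = 658
  (1/3, 35/3) → C = 168
The feasible region is unbounded (it extends along (0, 1), (1, 0)), but C strictly increases along every unbounded feasible direction, so there is no improving ray and the minimum is attained at a vertex.

At the optimal vertex, 5x1 + 2x2 = 25 and x1 + 4x2 = 47.
Solving simultaneously gives x1 = 1/3, x2 = 35/3.

x1 = 1/3, x2 = 35/3, minimum C = 168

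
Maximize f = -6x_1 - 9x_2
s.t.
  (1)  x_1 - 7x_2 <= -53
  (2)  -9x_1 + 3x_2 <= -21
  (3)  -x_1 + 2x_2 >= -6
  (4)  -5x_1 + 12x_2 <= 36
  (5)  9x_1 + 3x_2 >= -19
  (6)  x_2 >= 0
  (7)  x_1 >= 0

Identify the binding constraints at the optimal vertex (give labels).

(1) and (4)

Extreme points and f = -6x_1 - 9x_2:
  (148/5, 59/5) → f = -1419/5
  (384/23, 229/23) → f = -4365/23
  (72, 33) → f = -729

The maximum is at (384/23, 229/23). Substituting into each constraint, equality holds for (1) and (4); the remaining constraints have slack.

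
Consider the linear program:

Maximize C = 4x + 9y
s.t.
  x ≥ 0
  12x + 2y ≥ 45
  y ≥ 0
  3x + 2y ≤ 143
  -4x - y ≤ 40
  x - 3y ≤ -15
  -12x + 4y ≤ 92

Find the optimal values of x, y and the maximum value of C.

The binding constraints are 3x + 2y = 143 and -12x + 4y = 92.
Solving simultaneously gives x = 97/9, y = 166/3.

x = 97/9, y = 166/3, maximum C = 4870/9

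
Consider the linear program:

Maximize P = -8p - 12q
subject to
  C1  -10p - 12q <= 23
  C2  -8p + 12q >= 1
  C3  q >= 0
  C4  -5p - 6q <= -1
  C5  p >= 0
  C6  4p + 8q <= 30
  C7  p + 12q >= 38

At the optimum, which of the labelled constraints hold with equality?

Feasible corners and P = -8p - 12q:
  (0, 15/4) → P = -45
  (0, 19/6) → P = -38
  (7/5, 61/20) → P = -239/5

The maximum is at (0, 19/6). Substituting into each constraint, equality holds for C5 and C7; the remaining constraints have slack.

C5 and C7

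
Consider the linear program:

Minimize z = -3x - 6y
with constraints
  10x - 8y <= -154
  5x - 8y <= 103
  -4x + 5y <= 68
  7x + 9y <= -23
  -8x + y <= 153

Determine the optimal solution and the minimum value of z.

x = -113/9, y = 32/9, minimum z = 49/3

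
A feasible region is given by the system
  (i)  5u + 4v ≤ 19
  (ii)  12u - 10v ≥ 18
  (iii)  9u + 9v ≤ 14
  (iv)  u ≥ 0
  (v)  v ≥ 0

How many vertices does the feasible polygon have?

3

Of the 10 pairwise boundary intersections, those satisfying every inequality are:
  (151/99, 1/33)
  (3/2, 0)
  (14/9, 0)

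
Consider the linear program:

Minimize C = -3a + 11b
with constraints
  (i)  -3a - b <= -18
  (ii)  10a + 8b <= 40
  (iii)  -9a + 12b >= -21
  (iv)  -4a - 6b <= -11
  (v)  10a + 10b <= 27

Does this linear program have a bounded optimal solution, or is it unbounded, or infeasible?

The boundaries -9a + 12b = -21 and -4a - 6b = -11 meet at (43/17, 5/34), but that point violates -3a - b ≤ -18. Every candidate vertex is excluded by some other constraint, so the feasible region is empty.

infeasible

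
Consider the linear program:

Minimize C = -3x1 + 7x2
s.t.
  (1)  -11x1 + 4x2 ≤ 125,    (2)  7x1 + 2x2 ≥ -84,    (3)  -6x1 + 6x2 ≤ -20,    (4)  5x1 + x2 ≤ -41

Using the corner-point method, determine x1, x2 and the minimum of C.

Corner points and C = -3x1 + 7x2:
  (-232/27, -322/27) → C = -1558/27
  (2/3, -133/3) → C = -937/3
  (-113/18, -173/18) → C = -436/9

At the optimal vertex, 7x1 + 2x2 = -84 and 5x1 + x2 = -41.
Solving simultaneously gives x1 = 2/3, x2 = -133/3.

x1 = 2/3, x2 = -133/3, minimum C = -937/3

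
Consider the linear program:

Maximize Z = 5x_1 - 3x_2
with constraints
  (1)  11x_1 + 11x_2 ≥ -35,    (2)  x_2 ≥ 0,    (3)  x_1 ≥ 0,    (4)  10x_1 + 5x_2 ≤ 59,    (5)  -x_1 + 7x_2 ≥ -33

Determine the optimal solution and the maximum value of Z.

Vertices and Z = 5x_1 - 3x_2:
  (0, 0) → Z = 0
  (59/10, 0) → Z = 59/2
  (0, 59/5) → Z = -177/5

x_1 = 59/10, x_2 = 0, maximum Z = 59/2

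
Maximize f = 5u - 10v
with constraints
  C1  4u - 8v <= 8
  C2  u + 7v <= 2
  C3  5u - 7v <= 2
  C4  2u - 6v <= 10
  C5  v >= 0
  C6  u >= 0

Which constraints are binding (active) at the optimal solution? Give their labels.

Vertices and f = 5u - 10v:
  (2/3, 4/21) → f = 10/7
  (0, 2/7) → f = -20/7
  (2/5, 0) → f = 2
  (0, 0) → f = 0

The maximum is at (2/5, 0). Substituting into each constraint, equality holds for C3 and C5; the remaining constraints have slack.

C3 and C5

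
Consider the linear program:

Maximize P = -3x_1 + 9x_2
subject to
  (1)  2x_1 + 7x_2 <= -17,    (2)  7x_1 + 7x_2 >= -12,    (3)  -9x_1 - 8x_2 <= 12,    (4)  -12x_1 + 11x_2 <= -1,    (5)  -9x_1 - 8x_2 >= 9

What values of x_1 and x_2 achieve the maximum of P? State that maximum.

Feasible corners and P = -3x_1 + 9x_2:
  (52/47, -129/47) → P = -1317/47
  (73/47, -135/47) → P = -1434/47
  (12/7, -24/7) → P = -36
  (33/7, -45/7) → P = -72

x_1 = 52/47, x_2 = -129/47, maximum P = -1317/47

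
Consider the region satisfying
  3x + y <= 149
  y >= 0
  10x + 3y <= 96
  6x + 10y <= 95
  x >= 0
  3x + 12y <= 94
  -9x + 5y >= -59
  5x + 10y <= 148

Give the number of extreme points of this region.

Of the 28 pairwise boundary intersections, those satisfying every inequality are:
  (0, 0)
  (59/9, 0)
  (675/82, 187/41)
  (657/77, 274/77)
  (100/21, 93/14)
  (0, 47/6)

6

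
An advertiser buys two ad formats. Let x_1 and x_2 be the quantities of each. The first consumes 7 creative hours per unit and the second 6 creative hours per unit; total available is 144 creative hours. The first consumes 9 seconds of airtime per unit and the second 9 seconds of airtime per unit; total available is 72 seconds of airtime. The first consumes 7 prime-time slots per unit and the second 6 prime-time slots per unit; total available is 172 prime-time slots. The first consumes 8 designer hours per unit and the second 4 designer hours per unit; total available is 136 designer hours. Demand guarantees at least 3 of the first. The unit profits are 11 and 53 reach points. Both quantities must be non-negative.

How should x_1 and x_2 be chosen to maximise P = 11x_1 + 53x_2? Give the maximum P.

x_1 = 3, x_2 = 5, maximum P = 298

Extreme points and P = 11x_1 + 53x_2:
  (8, 0) → P = 88
  (3, 0) → P = 33
  (3, 5) → P = 298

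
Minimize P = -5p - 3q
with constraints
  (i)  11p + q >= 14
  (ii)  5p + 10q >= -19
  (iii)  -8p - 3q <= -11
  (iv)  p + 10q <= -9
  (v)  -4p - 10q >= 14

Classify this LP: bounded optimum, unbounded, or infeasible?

From the feasible point (167/65, -207/65), moving in the direction (10, -5) keeps every constraint satisfied while P decreases without bound.

unbounded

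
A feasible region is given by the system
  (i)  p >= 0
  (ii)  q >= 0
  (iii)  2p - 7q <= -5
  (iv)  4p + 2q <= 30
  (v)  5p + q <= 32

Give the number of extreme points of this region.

4

Pairwise boundary intersections that survive every other constraint:
  (0, 5/7)
  (0, 15)
  (219/37, 89/37)
  (17/3, 11/3)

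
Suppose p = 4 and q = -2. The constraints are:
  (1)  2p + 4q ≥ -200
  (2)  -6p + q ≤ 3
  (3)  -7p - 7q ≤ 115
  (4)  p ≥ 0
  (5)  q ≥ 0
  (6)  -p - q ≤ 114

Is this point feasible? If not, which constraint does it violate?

not feasible — violates (5)

Constraint (5): q = -2, which is not ≥ 0. All other constraints are satisfied.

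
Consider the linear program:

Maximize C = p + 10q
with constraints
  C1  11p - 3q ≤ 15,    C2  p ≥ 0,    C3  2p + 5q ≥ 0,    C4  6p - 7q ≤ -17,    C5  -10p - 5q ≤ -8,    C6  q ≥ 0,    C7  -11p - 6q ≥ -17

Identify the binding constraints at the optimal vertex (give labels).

C2 and C7

Corner points and C = p + 10q:
  (0, 17/7) → C = 170/7
  (0, 17/6) → C = 85/3
  (17/113, 289/113) → C = 2907/113

The maximum is at (0, 17/6). Substituting into each constraint, equality holds for C2 and C7; the remaining constraints have slack.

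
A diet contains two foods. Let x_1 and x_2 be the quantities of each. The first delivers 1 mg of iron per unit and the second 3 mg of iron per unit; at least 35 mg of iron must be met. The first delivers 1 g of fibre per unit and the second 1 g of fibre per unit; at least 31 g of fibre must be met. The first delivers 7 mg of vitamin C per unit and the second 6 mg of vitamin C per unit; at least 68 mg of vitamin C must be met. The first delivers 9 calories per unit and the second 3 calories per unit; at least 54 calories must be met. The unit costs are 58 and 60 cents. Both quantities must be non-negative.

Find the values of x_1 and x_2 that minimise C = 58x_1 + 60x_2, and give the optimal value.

x_1 = 29, x_2 = 2, minimum C = 1802

Feasible corners and C = 58x_1 + 60x_2:
  (0, 31) → C = 1860
  (35, 0) → C = 2030
  (29, 2) → C = 1802
The feasible region is unbounded (it extends along (0, 1), (1, 0)), but C strictly increases along every unbounded feasible direction, so there is no improving ray and the minimum is attained at a vertex.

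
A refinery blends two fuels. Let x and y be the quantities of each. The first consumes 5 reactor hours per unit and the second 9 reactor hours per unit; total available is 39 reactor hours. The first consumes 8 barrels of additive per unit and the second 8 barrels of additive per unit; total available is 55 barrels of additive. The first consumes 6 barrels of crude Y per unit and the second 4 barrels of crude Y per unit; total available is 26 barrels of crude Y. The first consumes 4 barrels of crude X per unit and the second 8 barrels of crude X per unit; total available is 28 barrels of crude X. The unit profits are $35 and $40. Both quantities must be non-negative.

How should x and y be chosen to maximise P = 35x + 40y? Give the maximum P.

The binding constraints are 6x + 4y = 26 and 4x + 8y = 28.
Solving simultaneously gives x = 3, y = 2.

x = 3, y = 2, maximum P = 185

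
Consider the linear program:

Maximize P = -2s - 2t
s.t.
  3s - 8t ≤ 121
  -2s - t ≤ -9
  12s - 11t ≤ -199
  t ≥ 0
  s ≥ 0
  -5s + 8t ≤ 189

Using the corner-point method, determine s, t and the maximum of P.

s = 0, t = 199/11, maximum P = -398/11

Corner points and P = -2s - 2t:
  (0, 199/11) → P = -398/11
  (487/41, 1273/41) → P = -3520/41
  (0, 189/8) → P = -189/4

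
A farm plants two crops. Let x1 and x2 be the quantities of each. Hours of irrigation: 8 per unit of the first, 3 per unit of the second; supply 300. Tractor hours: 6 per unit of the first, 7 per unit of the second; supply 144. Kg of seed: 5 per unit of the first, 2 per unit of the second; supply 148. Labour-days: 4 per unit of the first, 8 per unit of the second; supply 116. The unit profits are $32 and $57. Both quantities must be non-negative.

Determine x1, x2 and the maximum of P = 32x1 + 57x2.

x1 = 17, x2 = 6, maximum P = 886

Corner points and P = 32x1 + 57x2:
  (0, 0) → P = 0
  (0, 29/2) → P = 1653/2
  (24, 0) → P = 768
  (17, 6) → P = 886

The optimum lies where 6x1 + 7x2 = 144 and 4x1 + 8x2 = 116.
Solving simultaneously gives x1 = 17, x2 = 6.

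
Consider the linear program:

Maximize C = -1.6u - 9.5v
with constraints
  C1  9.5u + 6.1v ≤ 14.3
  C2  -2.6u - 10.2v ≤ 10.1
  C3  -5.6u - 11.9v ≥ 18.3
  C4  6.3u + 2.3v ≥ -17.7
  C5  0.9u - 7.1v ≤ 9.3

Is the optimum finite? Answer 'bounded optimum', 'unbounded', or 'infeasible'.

Corner points and C = -1.6u - 9.5v:
  (-391/154, -449/1309) → C = 95831/13090
  (-15731/5828, -1761/5828) → C = 418991/58280
  (-16854/6209, -231/887) → C = 423279/62090
The feasible region has finitely many vertices and no improving ray; the maximum is 95831/13090 at (-391/154, -449/1309).

bounded optimum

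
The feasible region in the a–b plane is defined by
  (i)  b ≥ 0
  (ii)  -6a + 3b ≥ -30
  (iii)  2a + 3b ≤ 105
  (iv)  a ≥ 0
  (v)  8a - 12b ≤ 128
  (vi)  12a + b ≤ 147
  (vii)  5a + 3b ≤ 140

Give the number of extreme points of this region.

5

The feasible vertices (each the meet of two boundaries and inside every other half-plane) are:
  (5, 0)
  (0, 0)
  (157/14, 87/7)
  (0, 35)
  (168/17, 483/17)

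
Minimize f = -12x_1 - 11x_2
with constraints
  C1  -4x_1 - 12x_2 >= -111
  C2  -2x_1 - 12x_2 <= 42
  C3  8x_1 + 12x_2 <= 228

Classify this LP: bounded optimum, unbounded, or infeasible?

Extreme points and f = -12x_1 - 11x_2:
  (117/4, -1/2) → f = -691/2
  (45, -11) → f = -419
The feasible region has finitely many vertices and no improving ray; the minimum is -419 at (45, -11).

bounded optimum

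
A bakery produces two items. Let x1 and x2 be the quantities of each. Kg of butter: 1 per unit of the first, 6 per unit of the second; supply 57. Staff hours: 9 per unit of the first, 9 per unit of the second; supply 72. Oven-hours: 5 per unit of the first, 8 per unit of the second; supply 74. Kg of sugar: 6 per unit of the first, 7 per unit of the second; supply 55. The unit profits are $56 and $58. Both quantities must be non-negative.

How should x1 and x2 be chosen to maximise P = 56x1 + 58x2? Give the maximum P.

The binding constraints are 9x1 + 9x2 = 72 and 6x1 + 7x2 = 55.
Solving simultaneously gives x1 = 1, x2 = 7.

x1 = 1, x2 = 7, maximum P = 462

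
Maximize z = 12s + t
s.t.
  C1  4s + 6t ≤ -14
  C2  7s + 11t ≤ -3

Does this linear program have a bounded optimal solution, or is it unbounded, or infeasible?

From the feasible point (-68, 43), moving in the direction (6, -4) keeps every constraint satisfied while z increases without bound.

unbounded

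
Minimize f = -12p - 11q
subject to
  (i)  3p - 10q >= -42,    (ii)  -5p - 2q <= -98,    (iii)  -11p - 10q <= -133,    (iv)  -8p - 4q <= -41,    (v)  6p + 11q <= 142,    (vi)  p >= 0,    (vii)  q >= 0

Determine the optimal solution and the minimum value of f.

At the optimal vertex, 6p + 11q = 142 and q = 0.
Solving simultaneously gives p = 71/3, q = 0.

p = 71/3, q = 0, minimum f = -284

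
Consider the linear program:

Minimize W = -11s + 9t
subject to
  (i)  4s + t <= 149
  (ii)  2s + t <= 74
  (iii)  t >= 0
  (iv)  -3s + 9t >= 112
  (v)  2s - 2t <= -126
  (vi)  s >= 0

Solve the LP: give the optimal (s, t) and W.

s = 11/3, t = 200/3, minimum W = 1679/3

Corner points and W = -11s + 9t:
  (11/3, 200/3) → W = 1679/3
  (0, 74) → W = 666
  (0, 63) → W = 567

The binding constraints are 2s + t = 74 and 2s - 2t = -126.
Solving simultaneously gives s = 11/3, t = 200/3.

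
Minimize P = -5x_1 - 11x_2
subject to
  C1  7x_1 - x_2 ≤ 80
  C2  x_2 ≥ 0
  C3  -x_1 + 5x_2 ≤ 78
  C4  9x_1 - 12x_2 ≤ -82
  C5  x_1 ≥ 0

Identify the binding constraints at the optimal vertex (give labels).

C1 and C3

Corner points and P = -5x_1 - 11x_2:
  (239/17, 313/17) → P = -4638/17
  (1042/75, 1294/75) → P = -19444/75
  (0, 78/5) → P = -858/5
  (0, 41/6) → P = -451/6

The minimum is at (239/17, 313/17). Substituting into each constraint, equality holds for C1 and C3; the remaining constraints have slack.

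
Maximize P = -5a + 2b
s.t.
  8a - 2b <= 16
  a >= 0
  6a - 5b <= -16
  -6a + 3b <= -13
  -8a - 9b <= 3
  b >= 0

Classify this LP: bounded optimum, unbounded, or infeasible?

infeasible

The boundaries 8a - 2b = 16 and 6a - 5b = -16 meet at (4, 8), but that point violates -6a + 3b ≤ -13. Every candidate vertex is excluded by some other constraint, so the feasible region is empty.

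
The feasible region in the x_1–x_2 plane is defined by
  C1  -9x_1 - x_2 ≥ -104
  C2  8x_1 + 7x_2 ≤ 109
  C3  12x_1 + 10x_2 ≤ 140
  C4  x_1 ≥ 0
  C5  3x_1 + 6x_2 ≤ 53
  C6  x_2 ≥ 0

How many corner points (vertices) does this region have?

5

Pairwise boundary intersections that survive every other constraint:
  (150/13, 2/13)
  (104/9, 0)
  (155/21, 36/7)
  (0, 53/6)
  (0, 0)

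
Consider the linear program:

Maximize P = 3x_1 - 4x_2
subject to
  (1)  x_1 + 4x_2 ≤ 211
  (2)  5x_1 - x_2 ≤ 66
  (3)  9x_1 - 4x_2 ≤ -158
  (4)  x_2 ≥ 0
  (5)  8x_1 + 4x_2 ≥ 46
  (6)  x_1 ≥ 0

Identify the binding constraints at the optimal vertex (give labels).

(3) and (6)

Corner points and P = 3x_1 - 4x_2:
  (53/10, 2057/40) → P = -949/5
  (0, 211/4) → P = -211
  (0, 79/2) → P = -158

The maximum is at (0, 79/2). Substituting into each constraint, equality holds for (3) and (6); the remaining constraints have slack.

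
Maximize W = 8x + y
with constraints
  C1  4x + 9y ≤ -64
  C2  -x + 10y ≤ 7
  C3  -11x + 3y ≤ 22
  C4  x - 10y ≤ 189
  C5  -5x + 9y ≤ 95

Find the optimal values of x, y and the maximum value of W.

Vertices and W = 8x + y:
  (-130/37, -616/111) → W = -3736/111
  (1061/49, -820/49) → W = 7668/49
  (-787/107, -2101/107) → W = -8397/107

x = 1061/49, y = -820/49, maximum W = 7668/49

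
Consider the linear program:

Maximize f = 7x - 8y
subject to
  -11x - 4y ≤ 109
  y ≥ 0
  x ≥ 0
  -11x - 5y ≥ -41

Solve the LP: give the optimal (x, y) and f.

x = 41/11, y = 0, maximum f = 287/11

Extreme points and f = 7x - 8y:
  (0, 0) → f = 0
  (41/11, 0) → f = 287/11
  (0, 41/5) → f = -328/5

At the optimal vertex, y = 0 and -11x - 5y = -41.
Solving simultaneously gives x = 41/11, y = 0.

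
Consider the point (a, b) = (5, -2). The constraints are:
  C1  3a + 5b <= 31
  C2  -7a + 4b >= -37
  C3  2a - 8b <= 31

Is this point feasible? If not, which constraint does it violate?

not feasible — violates C2

Constraint C2: -7a + 4b = -43, which is not ≥ -37. All other constraints are satisfied.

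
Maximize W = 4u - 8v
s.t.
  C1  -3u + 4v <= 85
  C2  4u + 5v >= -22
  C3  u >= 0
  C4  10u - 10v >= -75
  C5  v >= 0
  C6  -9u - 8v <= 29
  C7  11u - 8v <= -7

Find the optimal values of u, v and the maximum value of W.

Vertices and W = 4u - 8v:
  (0, 15/2) → W = -60
  (0, 7/8) → W = -7
  (53/3, 151/6) → W = -392/3

The optimum lies where u = 0 and 11u - 8v = -7.
Solving simultaneously gives u = 0, v = 7/8.

u = 0, v = 7/8, maximum W = -7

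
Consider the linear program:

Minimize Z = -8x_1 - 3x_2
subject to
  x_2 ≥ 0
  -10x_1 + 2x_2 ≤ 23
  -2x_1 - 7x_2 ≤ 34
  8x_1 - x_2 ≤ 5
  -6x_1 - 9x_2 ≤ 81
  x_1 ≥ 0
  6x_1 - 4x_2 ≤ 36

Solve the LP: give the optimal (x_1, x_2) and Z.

Corner points and Z = -8x_1 - 3x_2:
  (5/8, 0) → Z = -5
  (0, 0) → Z = 0
  (11/2, 39) → Z = -161
  (0, 23/2) → Z = -69/2

The optimum lies where -10x_1 + 2x_2 = 23 and 8x_1 - x_2 = 5.
Solving simultaneously gives x_1 = 11/2, x_2 = 39.

x_1 = 11/2, x_2 = 39, minimum Z = -161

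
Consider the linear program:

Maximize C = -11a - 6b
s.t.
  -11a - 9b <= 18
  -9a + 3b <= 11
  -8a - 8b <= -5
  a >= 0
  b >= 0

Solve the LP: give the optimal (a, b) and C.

a = 0, b = 5/8, maximum C = -15/4

Corner points and C = -11a - 6b:
  (0, 11/3) → C = -22
  (0, 5/8) → C = -15/4
  (5/8, 0) → C = -55/8
The feasible region is unbounded (it extends along (1, 3), (1, 0)), but C strictly decreases along every unbounded feasible direction, so there is no improving ray and the maximum is attained at a vertex.

The binding constraints are -8a - 8b = -5 and a = 0.
Solving simultaneously gives a = 0, b = 5/8.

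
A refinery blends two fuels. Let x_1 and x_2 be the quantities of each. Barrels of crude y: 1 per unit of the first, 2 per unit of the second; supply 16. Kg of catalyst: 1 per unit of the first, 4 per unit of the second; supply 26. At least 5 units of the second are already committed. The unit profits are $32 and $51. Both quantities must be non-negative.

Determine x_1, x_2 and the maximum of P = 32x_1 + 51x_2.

x_1 = 6, x_2 = 5, maximum P = 447

Corner points and P = 32x_1 + 51x_2:
  (0, 13/2) → P = 663/2
  (0, 5) → P = 255
  (6, 5) → P = 447

At the optimal vertex, x_1 + 2x_2 = 16 and x_1 + 4x_2 = 26.
Solving simultaneously gives x_1 = 6, x_2 = 5.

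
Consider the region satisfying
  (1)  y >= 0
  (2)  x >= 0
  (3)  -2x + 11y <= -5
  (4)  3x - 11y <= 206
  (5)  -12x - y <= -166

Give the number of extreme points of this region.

4

Of the 10 pairwise boundary intersections, those satisfying every inequality are:
  (206/3, 0)
  (83/6, 0)
  (201, 397/11)
  (1831/134, 136/67)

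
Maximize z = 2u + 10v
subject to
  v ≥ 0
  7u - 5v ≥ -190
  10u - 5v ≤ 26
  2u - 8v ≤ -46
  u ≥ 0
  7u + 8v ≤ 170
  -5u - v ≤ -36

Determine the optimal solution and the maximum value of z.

u = 118/33, v = 598/33, maximum z = 2072/11

Extreme points and z = 2u + 10v:
  (219/35, 256/35) → z = 2998/35
  (46/5, 66/5) → z = 752/5
  (121/21, 151/21) → z = 584/7
  (118/33, 598/33) → z = 2072/11

At the optimal vertex, 7u + 8v = 170 and -5u - v = -36.
Solving simultaneously gives u = 118/33, v = 598/33.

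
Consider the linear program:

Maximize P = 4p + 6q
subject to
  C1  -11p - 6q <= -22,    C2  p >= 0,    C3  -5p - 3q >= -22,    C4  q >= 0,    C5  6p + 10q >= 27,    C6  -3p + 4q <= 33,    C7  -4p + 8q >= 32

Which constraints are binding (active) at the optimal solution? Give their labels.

Corner points and P = 4p + 6q:
  (0, 22/3) → P = 44
  (0, 4) → P = 24
  (20/13, 62/13) → P = 452/13

The maximum is at (0, 22/3). Substituting into each constraint, equality holds for C2 and C3; the remaining constraints have slack.

C2 and C3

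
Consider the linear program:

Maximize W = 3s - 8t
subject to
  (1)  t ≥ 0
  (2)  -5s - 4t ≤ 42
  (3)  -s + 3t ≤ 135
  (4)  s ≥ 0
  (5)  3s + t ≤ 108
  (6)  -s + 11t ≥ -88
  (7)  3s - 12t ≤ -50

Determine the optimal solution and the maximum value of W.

Vertices and W = 3s - 8t:
  (0, 45) → W = -360
  (189/10, 513/10) → W = -3537/10
  (0, 25/6) → W = -100/3
  (1246/39, 158/13) → W = -18/13

s = 1246/39, t = 158/13, maximum W = -18/13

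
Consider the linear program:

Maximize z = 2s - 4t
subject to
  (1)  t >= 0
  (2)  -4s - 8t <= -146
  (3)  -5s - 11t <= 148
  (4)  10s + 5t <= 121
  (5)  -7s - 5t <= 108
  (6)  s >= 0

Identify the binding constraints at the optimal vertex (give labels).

Vertices and z = 2s - 4t:
  (119/30, 244/15) → z = -857/15
  (0, 73/4) → z = -73
  (0, 121/5) → z = -484/5

The maximum is at (119/30, 244/15). Substituting into each constraint, equality holds for (2) and (4); the remaining constraints have slack.

(2) and (4)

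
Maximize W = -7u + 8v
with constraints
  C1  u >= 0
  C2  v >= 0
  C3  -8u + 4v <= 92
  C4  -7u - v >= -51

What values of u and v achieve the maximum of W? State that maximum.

Vertices and W = -7u + 8v:
  (0, 0) → W = 0
  (0, 23) → W = 184
  (51/7, 0) → W = -51
  (28/9, 263/9) → W = 212

The binding constraints are -8u + 4v = 92 and -7u - v = -51.
Solving simultaneously gives u = 28/9, v = 263/9.

u = 28/9, v = 263/9, maximum W = 212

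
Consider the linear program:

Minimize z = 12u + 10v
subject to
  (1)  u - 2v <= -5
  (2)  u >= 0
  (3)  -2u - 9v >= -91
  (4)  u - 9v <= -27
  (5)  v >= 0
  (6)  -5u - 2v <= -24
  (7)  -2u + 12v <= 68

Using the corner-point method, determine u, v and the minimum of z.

u = 19/6, v = 49/12, minimum z = 473/6

Vertices and z = 12u + 10v:
  (19/6, 49/12) → z = 473/6
  (19/2, 29/4) → z = 373/2
  (19/8, 97/16) → z = 713/8

The optimum lies where u - 2v = -5 and -5u - 2v = -24.
Solving simultaneously gives u = 19/6, v = 49/12.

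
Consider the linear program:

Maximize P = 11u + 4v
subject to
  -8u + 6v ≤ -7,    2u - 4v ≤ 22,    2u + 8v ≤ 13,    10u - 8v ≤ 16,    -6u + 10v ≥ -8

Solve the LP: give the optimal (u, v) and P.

u = 29/12, v = 49/48, maximum P = 92/3

The optimum lies where 2u + 8v = 13 and 10u - 8v = 16.
Solving simultaneously gives u = 29/12, v = 49/48.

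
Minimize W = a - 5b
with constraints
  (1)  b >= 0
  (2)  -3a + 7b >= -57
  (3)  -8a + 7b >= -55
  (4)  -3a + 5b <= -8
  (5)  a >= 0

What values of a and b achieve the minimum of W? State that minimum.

a = 219/19, b = 101/19, minimum W = -286/19

Feasible corners and W = a - 5b:
  (55/8, 0) → W = 55/8
  (8/3, 0) → W = 8/3
  (219/19, 101/19) → W = -286/19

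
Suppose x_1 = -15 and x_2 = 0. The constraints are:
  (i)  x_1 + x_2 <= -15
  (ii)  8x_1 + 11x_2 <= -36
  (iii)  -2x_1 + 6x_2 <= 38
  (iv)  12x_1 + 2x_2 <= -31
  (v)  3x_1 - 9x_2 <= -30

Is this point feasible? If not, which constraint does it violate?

(i): -15 ≤ -15 ✓
(ii): -120 ≤ -36 ✓
(iii): 30 ≤ 38 ✓
(iv): -180 ≤ -31 ✓
(v): -45 ≤ -30 ✓

feasible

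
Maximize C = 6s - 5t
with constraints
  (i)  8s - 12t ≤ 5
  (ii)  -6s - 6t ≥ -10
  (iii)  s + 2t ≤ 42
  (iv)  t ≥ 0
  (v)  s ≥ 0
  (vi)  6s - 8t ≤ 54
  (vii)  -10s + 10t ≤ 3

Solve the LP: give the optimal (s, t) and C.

Vertices and C = 6s - 5t:
  (5/4, 5/12) → C = 65/12
  (5/8, 0) → C = 15/4
  (41/60, 59/60) → C = -49/60
  (0, 0) → C = 0
  (0, 3/10) → C = -3/2

The optimum lies where 8s - 12t = 5 and -6s - 6t = -10.
Solving simultaneously gives s = 5/4, t = 5/12.

s = 5/4, t = 5/12, maximum C = 65/12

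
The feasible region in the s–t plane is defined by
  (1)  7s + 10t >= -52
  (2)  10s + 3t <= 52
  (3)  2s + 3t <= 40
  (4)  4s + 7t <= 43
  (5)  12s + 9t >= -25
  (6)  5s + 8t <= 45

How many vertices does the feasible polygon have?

5

Intersecting each pair of boundary lines and keeping only the points that satisfy every inequality leaves:
  (676/79, -884/79)
  (218/57, -449/57)
  (281/65, 38/13)
  (-281/24, 77/6)
  (-29/3, 35/3)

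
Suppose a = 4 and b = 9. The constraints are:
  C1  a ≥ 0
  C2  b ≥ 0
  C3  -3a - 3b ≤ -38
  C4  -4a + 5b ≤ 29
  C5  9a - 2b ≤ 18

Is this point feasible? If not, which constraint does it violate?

C1: 4 ≥ 0 ✓
C2: 9 ≥ 0 ✓
C3: -39 ≤ -38 ✓
C4: 29 ≤ 29 ✓
C5: 18 ≤ 18 ✓

feasible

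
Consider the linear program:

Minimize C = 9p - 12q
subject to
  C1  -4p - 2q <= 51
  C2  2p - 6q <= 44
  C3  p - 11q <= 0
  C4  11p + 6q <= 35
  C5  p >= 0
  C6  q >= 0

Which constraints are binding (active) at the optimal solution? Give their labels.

C4 and C5

Vertices and C = 9p - 12q:
  (385/127, 35/127) → C = 3045/127
  (0, 0) → C = 0
  (0, 35/6) → C = -70

The minimum is at (0, 35/6). Substituting into each constraint, equality holds for C4 and C5; the remaining constraints have slack.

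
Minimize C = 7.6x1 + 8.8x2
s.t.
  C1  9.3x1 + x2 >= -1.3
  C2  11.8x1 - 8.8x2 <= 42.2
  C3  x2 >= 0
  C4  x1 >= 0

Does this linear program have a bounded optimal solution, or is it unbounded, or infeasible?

Extreme points and C = 7.6x1 + 8.8x2:
  (211/59, 0) → C = 8018/295
  (0, 0) → C = 0
The feasible region has finitely many vertices and no improving ray; the minimum is 0 at (0, 0).

bounded optimum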